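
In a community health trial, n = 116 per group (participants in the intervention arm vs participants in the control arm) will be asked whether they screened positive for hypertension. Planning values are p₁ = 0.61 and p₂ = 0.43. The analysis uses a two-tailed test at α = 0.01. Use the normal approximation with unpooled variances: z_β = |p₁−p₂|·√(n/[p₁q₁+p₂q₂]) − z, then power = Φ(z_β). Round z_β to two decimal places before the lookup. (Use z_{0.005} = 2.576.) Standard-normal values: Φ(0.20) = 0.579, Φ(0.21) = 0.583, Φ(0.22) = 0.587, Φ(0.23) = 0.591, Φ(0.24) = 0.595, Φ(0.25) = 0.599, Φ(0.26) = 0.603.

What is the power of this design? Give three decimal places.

z_β = |p₁−p₂|·√(n/[p₁q₁+p₂q₂]) − z_{α/2}
    = 0.18 · √(116/0.4830) − 2.576
    = 0.18 · 15.4973 − 2.576
    = 2.7895 − 2.576 = 0.2135 → 0.21
Power = Φ(0.21) = 0.583.

Power ≈ 0.583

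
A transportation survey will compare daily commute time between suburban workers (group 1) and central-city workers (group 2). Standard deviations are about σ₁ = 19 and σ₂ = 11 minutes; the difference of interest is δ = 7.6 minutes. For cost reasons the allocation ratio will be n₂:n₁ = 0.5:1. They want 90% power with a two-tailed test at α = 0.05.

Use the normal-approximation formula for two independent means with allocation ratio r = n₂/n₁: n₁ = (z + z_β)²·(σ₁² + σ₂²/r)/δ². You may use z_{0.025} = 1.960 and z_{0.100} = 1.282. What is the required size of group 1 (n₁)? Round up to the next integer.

n₁ = (z_{α/2} + z_β)² · (σ₁² + σ₂²/r) / δ²
   = (1.960 + 1.282)² · (19² + 11²/0.5) / 7.6²
   = 10.5106 · (361 + 242) / 57.76
   = 10.5106 · 603 / 57.76
   = 109.73
Round up → n₁ = 110; n₂ = r·n₁ = 0.5 × 110 = 55.

n₁ = 110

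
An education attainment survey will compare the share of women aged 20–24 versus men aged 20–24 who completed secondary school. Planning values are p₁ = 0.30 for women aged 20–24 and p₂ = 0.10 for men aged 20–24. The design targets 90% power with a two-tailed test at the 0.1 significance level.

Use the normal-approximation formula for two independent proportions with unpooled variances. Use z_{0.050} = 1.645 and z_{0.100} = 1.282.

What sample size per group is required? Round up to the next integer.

n = 65 per group

n = (z_{α/2} + z_β)² · [p₁(1−p₁) + p₂(1−p₂)] / (p₁ − p₂)²
  = (1.645 + 1.282)² · (0.30·0.70 + 0.10·0.90) / (0.20)²
  = (2.927)² · (0.2100 + 0.0900) / 0.0400
  = 8.5673 · 0.3000 / 0.0400
  = 64.25
Round up → n = 65 per group.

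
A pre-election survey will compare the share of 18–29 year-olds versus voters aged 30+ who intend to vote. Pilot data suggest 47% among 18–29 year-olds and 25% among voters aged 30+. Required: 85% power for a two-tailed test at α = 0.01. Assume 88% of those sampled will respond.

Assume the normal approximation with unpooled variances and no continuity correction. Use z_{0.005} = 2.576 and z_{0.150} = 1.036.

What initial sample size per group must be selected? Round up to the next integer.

n = 134 per group

n = (z_{α/2} + z_β)² · [p₁(1−p₁) + p₂(1−p₂)] / (p₁ − p₂)²
  = (2.576 + 1.036)² · (0.47·0.53 + 0.25·0.75) / (0.22)²
  = (3.612)² · (0.2491 + 0.1875) / 0.0484
  = 13.0465 · 0.4366 / 0.0484
  = 117.69
Adjust for 88% response: 117.69 / 0.88 = 133.74.
Round up → n = 134 per group.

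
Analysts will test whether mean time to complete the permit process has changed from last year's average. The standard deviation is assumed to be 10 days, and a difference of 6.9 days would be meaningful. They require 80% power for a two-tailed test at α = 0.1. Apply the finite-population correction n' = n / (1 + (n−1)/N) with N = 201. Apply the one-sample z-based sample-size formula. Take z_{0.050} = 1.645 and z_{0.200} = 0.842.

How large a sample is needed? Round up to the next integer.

n = 13

n = (z_{α/2} + z_β)² · σ² / δ²
  = (1.645 + 0.842)² · 10² / 6.9²
  = 6.1852 · 100 / 47.61
  = 12.99
Finite-population correction (N = 201): 12.99 / (1 + (12.99 − 1)/201) = 12.26.
Round up → n = 13.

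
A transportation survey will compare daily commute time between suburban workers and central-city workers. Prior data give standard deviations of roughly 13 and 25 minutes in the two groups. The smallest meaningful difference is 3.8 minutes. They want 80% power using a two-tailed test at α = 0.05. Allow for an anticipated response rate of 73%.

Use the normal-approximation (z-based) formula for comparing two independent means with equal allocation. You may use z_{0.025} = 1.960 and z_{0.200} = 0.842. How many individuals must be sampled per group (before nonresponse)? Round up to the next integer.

n = 592 per group

n = (z_{α/2} + z_β)² · (σ₁² + σ₂²) / δ²
  = (1.960 + 0.842)² · (13² + 25² = 794) / 3.8²
  = 7.8512 · 794 / 14.44
  = 431.71
Adjust for 73% response: 431.71 / 0.73 = 591.38.
Round up → n = 592 per group.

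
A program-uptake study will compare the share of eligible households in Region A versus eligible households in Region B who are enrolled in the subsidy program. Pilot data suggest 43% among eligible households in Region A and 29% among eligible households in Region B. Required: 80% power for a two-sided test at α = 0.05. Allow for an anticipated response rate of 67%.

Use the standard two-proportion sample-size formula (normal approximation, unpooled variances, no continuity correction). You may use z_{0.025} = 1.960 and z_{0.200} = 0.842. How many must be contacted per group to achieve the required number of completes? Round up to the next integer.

n = (z_{α/2} + z_β)² · [p₁(1−p₁) + p₂(1−p₂)] / (p₁ − p₂)²
  = (1.960 + 0.842)² · (0.43·0.57 + 0.29·0.71) / (0.14)²
  = (2.802)² · (0.2451 + 0.2059) / 0.0196
  = 7.8512 · 0.4510 / 0.0196
  = 180.66
Adjust for 67% response: 180.66 / 0.67 = 269.64.
Round up → n = 270 per group.

n = 270 per group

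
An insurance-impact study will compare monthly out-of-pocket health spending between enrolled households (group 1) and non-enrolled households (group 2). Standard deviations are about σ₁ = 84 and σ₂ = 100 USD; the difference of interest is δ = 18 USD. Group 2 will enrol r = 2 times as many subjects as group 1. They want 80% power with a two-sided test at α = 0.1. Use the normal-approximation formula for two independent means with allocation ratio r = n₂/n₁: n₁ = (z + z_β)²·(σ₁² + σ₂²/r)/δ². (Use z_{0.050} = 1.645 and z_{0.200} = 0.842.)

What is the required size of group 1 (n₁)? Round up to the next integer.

n₁ = 231

n₁ = (z_{α/2} + z_β)² · (σ₁² + σ₂²/r) / δ²
   = (1.645 + 0.842)² · (84² + 100²/2) / 18²
   = 6.1852 · (7056 + 5000) / 324
   = 6.1852 · 12056 / 324
   = 230.15
Round up → n₁ = 231; n₂ = r·n₁ = 2 × 231 = 462.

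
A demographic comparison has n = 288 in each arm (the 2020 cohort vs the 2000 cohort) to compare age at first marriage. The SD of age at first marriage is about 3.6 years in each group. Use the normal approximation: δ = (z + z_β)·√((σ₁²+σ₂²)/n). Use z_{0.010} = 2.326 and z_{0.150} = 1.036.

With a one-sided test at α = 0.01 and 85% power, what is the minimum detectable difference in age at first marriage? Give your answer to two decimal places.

Minimum detectable difference ≈ 1.01 years

δ = (z_α + z_β) · √((σ₁²+σ₂²)/n)
  = (2.326 + 1.036) · √(25.92/288)
  = 3.362 · √0.09
  = 3.362 · 0.3000
  = 1.0086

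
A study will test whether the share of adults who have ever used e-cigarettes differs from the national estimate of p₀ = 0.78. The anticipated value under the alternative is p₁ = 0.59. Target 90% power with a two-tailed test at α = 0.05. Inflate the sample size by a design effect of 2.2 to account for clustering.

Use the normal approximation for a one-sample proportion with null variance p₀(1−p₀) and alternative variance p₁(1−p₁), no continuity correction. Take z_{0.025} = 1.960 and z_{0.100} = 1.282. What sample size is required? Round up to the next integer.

n = [z_{α/2}·√(p₀q₀) + z_β·√(p₁q₁)]² / (p₁ − p₀)²
  = [1.960·√(0.78·0.22) + 1.282·√(0.59·0.41)]² / (-0.19)²
  = [1.960·0.4142 + 1.282·0.4918]² / 0.0361
  = [1.4425]² / 0.0361
  = 57.64
Design effect: 2.2 × 57.64 = 126.80.
Round up → n = 127.

n = 127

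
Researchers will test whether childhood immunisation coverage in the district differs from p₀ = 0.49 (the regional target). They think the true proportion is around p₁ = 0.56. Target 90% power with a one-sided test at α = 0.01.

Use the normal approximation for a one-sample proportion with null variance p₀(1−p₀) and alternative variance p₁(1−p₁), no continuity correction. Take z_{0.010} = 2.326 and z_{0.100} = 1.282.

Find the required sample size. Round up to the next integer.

n = [z_α·√(p₀q₀) + z_β·√(p₁q₁)]² / (p₁ − p₀)²
  = [2.326·√(0.49·0.51) + 1.282·√(0.56·0.44)]² / (0.07)²
  = [2.326·0.4999 + 1.282·0.4964]² / 0.0049
  = [1.7991]² / 0.0049
  = 660.59
Round up → n = 661.

n = 661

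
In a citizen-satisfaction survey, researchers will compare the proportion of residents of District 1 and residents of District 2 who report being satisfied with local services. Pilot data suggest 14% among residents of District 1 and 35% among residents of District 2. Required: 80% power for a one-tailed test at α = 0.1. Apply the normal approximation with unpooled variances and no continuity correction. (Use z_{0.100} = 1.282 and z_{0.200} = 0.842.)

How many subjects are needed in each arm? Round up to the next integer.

n = (z_α + z_β)² · [p₁(1−p₁) + p₂(1−p₂)] / (p₁ − p₂)²
  = (1.282 + 0.842)² · (0.14·0.86 + 0.35·0.65) / (-0.21)²
  = (2.124)² · (0.1204 + 0.2275) / 0.0441
  = 4.5114 · 0.3479 / 0.0441
  = 35.59
Round up → n = 36 per group.

n = 36 per group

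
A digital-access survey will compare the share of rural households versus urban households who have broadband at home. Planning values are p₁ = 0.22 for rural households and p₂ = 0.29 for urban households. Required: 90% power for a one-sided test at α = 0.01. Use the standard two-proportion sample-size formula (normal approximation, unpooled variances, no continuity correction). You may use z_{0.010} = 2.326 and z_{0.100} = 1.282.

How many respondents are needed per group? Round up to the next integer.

n = 1003 per group

n = (z_α + z_β)² · [p₁(1−p₁) + p₂(1−p₂)] / (p₁ − p₂)²
  = (2.326 + 1.282)² · (0.22·0.78 + 0.29·0.71) / (-0.07)²
  = (3.608)² · (0.1716 + 0.2059) / 0.0049
  = 13.0177 · 0.3775 / 0.0049
  = 1002.89
Round up → n = 1003 per group.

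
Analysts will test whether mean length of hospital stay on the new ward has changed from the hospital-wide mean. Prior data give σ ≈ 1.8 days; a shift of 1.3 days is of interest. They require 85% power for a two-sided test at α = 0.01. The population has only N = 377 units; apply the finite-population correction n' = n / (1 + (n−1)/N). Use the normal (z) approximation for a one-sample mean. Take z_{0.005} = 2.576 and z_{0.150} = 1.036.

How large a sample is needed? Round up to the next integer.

n = (z_{α/2} + z_β)² · σ² / δ²
  = (2.576 + 1.036)² · 1.8² / 1.3²
  = 13.0465 · 3.24 / 1.69
  = 25.01
Finite-population correction (N = 377): 25.01 / (1 + (25.01 − 1)/377) = 23.51.
Round up → n = 24.

n = 24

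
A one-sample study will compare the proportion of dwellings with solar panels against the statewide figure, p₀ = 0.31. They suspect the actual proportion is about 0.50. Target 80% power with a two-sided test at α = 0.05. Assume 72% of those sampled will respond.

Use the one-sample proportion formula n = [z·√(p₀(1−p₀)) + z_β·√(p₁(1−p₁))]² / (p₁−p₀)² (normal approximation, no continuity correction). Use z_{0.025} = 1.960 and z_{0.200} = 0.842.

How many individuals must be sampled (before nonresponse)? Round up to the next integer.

n = 68

n = [z_{α/2}·√(p₀q₀) + z_β·√(p₁q₁)]² / (p₁ − p₀)²
  = [1.960·√(0.31·0.69) + 0.842·√(0.50·0.50)]² / (0.19)²
  = [1.960·0.4625 + 0.842·0.5000]² / 0.0361
  = [1.3275]² / 0.0361
  = 48.81
Adjust for 72% response: 48.81 / 0.72 = 67.80.
Round up → n = 68.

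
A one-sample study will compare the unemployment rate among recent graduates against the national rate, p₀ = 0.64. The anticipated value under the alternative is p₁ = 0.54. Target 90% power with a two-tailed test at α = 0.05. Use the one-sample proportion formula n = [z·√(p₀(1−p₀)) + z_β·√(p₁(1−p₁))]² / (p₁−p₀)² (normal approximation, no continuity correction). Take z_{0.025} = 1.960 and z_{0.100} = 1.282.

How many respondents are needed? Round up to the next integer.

n = 250

n = [z_{α/2}·√(p₀q₀) + z_β·√(p₁q₁)]² / (p₁ − p₀)²
  = [1.960·√(0.64·0.36) + 1.282·√(0.54·0.46)]² / (-0.10)²
  = [1.960·0.4800 + 1.282·0.4984]² / 0.0100
  = [1.5797]² / 0.0100
  = 249.56
Round up → n = 250.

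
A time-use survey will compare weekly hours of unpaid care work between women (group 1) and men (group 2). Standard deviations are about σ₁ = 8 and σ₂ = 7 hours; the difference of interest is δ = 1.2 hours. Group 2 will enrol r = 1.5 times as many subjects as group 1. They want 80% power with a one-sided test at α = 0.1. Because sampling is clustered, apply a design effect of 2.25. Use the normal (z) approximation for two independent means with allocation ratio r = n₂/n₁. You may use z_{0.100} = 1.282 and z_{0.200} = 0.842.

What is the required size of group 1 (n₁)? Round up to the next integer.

n₁ = (z_α + z_β)² · (σ₁² + σ₂²/r) / δ²
   = (1.282 + 0.842)² · (8² + 7²/1.5) / 1.2²
   = 4.5114 · (64 + 32.6667) / 1.44
   = 4.5114 · 96.6667 / 1.44
   = 302.85
Design effect: 2.25 × 302.85 = 681.41.
Round up → n₁ = 682; n₂ = r·n₁ = 1.5 × 682 = 1023.

n₁ = 682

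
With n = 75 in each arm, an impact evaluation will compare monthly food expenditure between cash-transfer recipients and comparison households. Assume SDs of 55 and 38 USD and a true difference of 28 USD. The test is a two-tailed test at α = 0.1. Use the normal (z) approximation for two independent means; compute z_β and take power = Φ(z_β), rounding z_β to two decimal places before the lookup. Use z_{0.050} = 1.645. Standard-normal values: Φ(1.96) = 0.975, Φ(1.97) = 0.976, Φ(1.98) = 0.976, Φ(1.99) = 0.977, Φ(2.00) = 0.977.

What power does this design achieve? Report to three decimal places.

Power ≈ 0.976

z_β = δ·√(n/(σ₁²+σ₂²)) − z_{α/2}
    = 28 · √(75/4469) − 1.645
    = 28 · 0.12955 − 1.645
    = 3.6273 − 1.645 = 1.9823 → 1.98
Power = Φ(1.98) = 0.976.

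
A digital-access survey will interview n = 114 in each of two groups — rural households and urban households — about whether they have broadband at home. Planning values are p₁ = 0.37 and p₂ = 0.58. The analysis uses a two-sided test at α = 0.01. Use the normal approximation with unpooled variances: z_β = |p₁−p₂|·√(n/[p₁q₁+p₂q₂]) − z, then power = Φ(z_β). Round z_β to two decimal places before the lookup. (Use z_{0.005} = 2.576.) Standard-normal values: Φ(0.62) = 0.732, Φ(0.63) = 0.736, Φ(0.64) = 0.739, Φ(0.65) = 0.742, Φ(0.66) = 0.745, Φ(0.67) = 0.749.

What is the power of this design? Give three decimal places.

Power ≈ 0.749

z_β = |p₁−p₂|·√(n/[p₁q₁+p₂q₂]) − z_{α/2}
    = 0.21 · √(114/0.4767) − 2.576
    = 0.21 · 15.4643 − 2.576
    = 3.2475 − 2.576 = 0.6715 → 0.67
Power = Φ(0.67) = 0.749.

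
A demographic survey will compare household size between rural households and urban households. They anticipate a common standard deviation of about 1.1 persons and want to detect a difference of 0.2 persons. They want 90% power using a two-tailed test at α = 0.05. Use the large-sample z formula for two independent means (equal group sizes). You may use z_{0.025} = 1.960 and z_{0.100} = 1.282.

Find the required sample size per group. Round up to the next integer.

n = (z_{α/2} + z_β)² · (σ₁² + σ₂²) / δ²
  = (1.960 + 1.282)² · (2·1.1² = 2.42) / 0.2²
  = 10.5106 · 2.42 / 0.04
  = 635.89
Round up → n = 636 per group.

n = 636 per group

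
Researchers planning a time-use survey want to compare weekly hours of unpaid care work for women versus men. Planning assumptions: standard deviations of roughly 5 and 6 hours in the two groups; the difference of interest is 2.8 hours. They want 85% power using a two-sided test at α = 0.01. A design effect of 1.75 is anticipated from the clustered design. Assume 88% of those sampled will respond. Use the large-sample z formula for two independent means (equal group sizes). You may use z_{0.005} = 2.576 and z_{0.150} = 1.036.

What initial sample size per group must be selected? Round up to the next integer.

n = (z_{α/2} + z_β)² · (σ₁² + σ₂²) / δ²
  = (2.576 + 1.036)² · (5² + 6² = 61) / 2.8²
  = 13.0465 · 61 / 7.84
  = 101.51
Design effect: 1.75 × 101.51 = 177.64.
Adjust for 88% response: 177.64 / 0.88 = 201.87.
Round up → n = 202 per group.

n = 202 per group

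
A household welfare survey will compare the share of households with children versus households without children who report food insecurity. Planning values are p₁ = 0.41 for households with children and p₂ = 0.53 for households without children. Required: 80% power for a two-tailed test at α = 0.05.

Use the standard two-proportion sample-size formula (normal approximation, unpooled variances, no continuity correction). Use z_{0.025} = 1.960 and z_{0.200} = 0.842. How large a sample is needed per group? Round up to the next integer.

n = (z_{α/2} + z_β)² · [p₁(1−p₁) + p₂(1−p₂)] / (p₁ − p₂)²
  = (1.960 + 0.842)² · (0.41·0.59 + 0.53·0.47) / (-0.12)²
  = (2.802)² · (0.2419 + 0.2491) / 0.0144
  = 7.8512 · 0.4910 / 0.0144
  = 267.70
Round up → n = 268 per group.

n = 268 per group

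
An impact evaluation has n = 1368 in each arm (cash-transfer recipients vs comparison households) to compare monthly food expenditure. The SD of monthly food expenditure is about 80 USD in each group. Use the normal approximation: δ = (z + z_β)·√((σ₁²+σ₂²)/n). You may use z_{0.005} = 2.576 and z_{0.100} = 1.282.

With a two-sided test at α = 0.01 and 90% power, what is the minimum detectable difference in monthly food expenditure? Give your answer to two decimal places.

Minimum detectable difference ≈ 11.80 USD

δ = (z_{α/2} + z_β) · √((σ₁²+σ₂²)/n)
  = (2.576 + 1.282) · √(12800/1368)
  = 3.858 · √9.3567
  = 3.858 · 3.0589
  = 11.8011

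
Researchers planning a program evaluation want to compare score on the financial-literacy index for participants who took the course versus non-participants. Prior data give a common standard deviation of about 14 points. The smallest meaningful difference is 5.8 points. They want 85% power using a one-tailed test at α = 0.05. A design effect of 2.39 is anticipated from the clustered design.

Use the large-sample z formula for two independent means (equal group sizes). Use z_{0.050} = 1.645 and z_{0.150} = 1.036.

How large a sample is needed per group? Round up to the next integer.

n = 201 per group

n = (z_α + z_β)² · (σ₁² + σ₂²) / δ²
  = (1.645 + 1.036)² · (2·14² = 392) / 5.8²
  = 7.1878 · 392 / 33.64
  = 83.76
Design effect: 2.39 × 83.76 = 200.18.
Round up → n = 201 per group.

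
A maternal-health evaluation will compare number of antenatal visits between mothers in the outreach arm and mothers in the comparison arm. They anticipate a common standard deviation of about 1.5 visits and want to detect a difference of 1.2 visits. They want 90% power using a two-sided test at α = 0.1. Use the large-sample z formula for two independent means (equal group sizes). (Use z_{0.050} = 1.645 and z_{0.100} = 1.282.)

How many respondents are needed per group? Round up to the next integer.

n = 27 per group

n = (z_{α/2} + z_β)² · (σ₁² + σ₂²) / δ²
  = (1.645 + 1.282)² · (2·1.5² = 4.5) / 1.2²
  = 8.5673 · 4.5 / 1.44
  = 26.77
Round up → n = 27 per group.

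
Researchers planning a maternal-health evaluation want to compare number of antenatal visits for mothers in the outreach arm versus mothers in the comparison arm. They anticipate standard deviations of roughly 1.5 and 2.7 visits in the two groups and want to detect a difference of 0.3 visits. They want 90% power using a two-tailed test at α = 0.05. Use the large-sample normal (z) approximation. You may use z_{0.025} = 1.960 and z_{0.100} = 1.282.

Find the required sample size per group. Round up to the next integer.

n = 1115 per group

n = (z_{α/2} + z_β)² · (σ₁² + σ₂²) / δ²
  = (1.960 + 1.282)² · (1.5² + 2.7² = 9.54) / 0.3²
  = 10.5106 · 9.54 / 0.09
  = 1114.12
Round up → n = 1115 per group.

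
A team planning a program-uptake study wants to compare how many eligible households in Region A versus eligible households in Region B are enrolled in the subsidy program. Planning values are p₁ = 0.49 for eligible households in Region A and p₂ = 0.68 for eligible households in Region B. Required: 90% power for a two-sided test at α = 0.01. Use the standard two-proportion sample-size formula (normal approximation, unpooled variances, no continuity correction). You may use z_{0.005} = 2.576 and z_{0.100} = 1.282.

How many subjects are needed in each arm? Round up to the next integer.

n = (z_{α/2} + z_β)² · [p₁(1−p₁) + p₂(1−p₂)] / (p₁ − p₂)²
  = (2.576 + 1.282)² · (0.49·0.51 + 0.68·0.32) / (-0.19)²
  = (3.858)² · (0.2499 + 0.2176) / 0.0361
  = 14.8842 · 0.4675 / 0.0361
  = 192.75
Round up → n = 193 per group.

n = 193 per group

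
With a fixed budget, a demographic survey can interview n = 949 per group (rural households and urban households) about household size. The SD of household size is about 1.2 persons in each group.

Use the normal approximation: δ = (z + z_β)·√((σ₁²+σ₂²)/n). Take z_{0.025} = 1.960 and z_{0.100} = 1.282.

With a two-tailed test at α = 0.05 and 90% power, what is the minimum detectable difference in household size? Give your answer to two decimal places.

Minimum detectable difference ≈ 0.18 persons

δ = (z_{α/2} + z_β) · √((σ₁²+σ₂²)/n)
  = (1.960 + 1.282) · √(2.88/949)
  = 3.242 · √0.00303
  = 3.242 · 0.0551
  = 0.1786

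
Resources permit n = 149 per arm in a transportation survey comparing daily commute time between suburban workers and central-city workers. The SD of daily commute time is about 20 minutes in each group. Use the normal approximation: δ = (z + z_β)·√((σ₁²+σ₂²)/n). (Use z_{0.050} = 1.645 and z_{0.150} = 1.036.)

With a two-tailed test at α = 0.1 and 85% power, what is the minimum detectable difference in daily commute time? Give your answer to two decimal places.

δ = (z_{α/2} + z_β) · √((σ₁²+σ₂²)/n)
  = (1.645 + 1.036) · √(800/149)
  = 2.681 · √5.3691
  = 2.681 · 2.3171
  = 6.2122

Minimum detectable difference ≈ 6.21 minutes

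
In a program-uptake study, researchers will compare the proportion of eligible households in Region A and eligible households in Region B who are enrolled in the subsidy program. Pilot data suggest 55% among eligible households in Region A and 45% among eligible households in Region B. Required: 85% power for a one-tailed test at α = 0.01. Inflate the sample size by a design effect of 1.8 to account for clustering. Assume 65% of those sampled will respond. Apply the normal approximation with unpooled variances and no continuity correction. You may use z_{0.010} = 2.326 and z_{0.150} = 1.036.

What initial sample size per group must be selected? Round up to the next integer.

n = 1550 per group

n = (z_α + z_β)² · [p₁(1−p₁) + p₂(1−p₂)] / (p₁ − p₂)²
  = (2.326 + 1.036)² · (0.55·0.45 + 0.45·0.55) / (0.10)²
  = (3.362)² · (0.2475 + 0.2475) / 0.0100
  = 11.3030 · 0.4950 / 0.0100
  = 559.50
Design effect: 1.8 × 559.50 = 1007.10.
Adjust for 65% response: 1007.10 / 0.65 = 1549.39.
Round up → n = 1550 per group.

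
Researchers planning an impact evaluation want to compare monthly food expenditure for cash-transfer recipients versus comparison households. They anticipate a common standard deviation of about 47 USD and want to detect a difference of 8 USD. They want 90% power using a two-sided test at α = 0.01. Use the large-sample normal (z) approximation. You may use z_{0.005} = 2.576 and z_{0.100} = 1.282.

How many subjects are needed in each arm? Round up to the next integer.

n = 1028 per group

n = (z_{α/2} + z_β)² · (σ₁² + σ₂²) / δ²
  = (2.576 + 1.282)² · (2·47² = 4418) / 8²
  = 14.8842 · 4418 / 64
  = 1027.47
Round up → n = 1028 per group.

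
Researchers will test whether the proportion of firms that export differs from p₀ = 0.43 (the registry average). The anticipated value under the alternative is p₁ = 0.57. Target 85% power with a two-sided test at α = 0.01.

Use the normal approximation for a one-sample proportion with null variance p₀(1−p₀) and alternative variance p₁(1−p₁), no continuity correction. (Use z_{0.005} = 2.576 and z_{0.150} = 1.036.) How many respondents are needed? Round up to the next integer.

n = [z_{α/2}·√(p₀q₀) + z_β·√(p₁q₁)]² / (p₁ − p₀)²
  = [2.576·√(0.43·0.57) + 1.036·√(0.57·0.43)]² / (0.14)²
  = [2.576·0.4951 + 1.036·0.4951]² / 0.0196
  = [1.7882]² / 0.0196
  = 163.15
Round up → n = 164.

n = 164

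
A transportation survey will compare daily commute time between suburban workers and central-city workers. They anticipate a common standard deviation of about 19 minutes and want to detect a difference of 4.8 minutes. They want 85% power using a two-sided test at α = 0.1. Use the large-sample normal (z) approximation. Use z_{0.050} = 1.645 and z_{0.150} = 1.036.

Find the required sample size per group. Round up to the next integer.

n = 226 per group

n = (z_{α/2} + z_β)² · (σ₁² + σ₂²) / δ²
  = (1.645 + 1.036)² · (2·19² = 722) / 4.8²
  = 7.1878 · 722 / 23.04
  = 225.24
Round up → n = 226 per group.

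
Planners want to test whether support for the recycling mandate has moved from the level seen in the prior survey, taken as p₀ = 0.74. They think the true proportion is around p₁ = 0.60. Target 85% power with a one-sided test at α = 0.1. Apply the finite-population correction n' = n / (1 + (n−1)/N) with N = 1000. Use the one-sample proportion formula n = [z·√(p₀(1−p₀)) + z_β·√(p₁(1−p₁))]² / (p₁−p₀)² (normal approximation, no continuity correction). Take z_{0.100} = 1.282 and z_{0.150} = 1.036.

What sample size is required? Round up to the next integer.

n = 56

n = [z_α·√(p₀q₀) + z_β·√(p₁q₁)]² / (p₁ − p₀)²
  = [1.282·√(0.74·0.26) + 1.036·√(0.60·0.40)]² / (-0.14)²
  = [1.282·0.4386 + 1.036·0.4899]² / 0.0196
  = [1.0699]² / 0.0196
  = 58.40
Finite-population correction (N = 1000): 58.40 / (1 + (58.40 − 1)/1000) = 55.23.
Round up → n = 56.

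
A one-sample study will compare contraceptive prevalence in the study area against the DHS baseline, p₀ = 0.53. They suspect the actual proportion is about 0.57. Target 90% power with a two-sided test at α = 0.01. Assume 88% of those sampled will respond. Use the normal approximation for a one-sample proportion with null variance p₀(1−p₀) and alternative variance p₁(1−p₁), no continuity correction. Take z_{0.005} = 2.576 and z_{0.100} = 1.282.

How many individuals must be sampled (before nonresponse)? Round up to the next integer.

n = 2620

n = [z_{α/2}·√(p₀q₀) + z_β·√(p₁q₁)]² / (p₁ − p₀)²
  = [2.576·√(0.53·0.47) + 1.282·√(0.57·0.43)]² / (0.04)²
  = [2.576·0.4991 + 1.282·0.4951]² / 0.0016
  = [1.9204]² / 0.0016
  = 2304.88
Adjust for 88% response: 2304.88 / 0.88 = 2619.18.
Round up → n = 2620.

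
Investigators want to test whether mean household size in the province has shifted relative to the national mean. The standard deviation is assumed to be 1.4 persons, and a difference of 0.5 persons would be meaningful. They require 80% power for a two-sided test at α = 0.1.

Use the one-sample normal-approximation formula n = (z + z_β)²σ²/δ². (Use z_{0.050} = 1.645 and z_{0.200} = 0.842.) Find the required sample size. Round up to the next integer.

n = 49

n = (z_{α/2} + z_β)² · σ² / δ²
  = (1.645 + 0.842)² · 1.4² / 0.5²
  = 6.1852 · 1.96 / 0.25
  = 48.49
Round up → n = 49.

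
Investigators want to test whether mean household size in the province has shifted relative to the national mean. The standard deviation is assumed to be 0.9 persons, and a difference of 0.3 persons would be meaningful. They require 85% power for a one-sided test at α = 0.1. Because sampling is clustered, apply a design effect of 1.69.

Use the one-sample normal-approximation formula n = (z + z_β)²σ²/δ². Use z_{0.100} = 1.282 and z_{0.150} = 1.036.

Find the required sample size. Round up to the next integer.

n = 82

n = (z_α + z_β)² · σ² / δ²
  = (1.282 + 1.036)² · 0.9² / 0.3²
  = 5.3731 · 0.81 / 0.09
  = 48.36
Design effect: 1.69 × 48.36 = 81.73.
Round up → n = 82.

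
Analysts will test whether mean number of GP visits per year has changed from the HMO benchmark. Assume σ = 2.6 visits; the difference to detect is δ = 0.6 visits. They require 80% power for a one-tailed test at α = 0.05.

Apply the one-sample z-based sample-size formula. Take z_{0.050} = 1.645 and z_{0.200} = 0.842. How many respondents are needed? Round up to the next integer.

n = 117

n = (z_α + z_β)² · σ² / δ²
  = (1.645 + 0.842)² · 2.6² / 0.6²
  = 6.1852 · 6.76 / 0.36
  = 116.14
Round up → n = 117.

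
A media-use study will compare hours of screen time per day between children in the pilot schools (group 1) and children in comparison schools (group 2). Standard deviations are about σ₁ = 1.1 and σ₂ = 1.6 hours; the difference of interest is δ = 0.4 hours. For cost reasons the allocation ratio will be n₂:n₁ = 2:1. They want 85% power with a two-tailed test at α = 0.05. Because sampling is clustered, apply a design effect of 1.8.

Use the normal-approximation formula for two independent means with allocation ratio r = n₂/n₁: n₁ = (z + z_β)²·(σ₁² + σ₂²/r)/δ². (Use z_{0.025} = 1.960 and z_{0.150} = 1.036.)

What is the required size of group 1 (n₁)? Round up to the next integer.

n₁ = 252

n₁ = (z_{α/2} + z_β)² · (σ₁² + σ₂²/r) / δ²
   = (1.960 + 1.036)² · (1.1² + 1.6²/2) / 0.4²
   = 8.9760 · (1.21 + 1.28) / 0.16
   = 8.9760 · 2.49 / 0.16
   = 139.69
Design effect: 1.8 × 139.69 = 251.44.
Round up → n₁ = 252; n₂ = r·n₁ = 2 × 252 = 504.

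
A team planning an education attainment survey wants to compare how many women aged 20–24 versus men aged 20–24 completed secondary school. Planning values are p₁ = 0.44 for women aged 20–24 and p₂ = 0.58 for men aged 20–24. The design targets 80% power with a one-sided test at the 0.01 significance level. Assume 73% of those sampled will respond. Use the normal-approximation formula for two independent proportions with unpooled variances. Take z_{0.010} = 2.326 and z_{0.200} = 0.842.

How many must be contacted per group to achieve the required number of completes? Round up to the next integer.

n = 344 per group

n = (z_α + z_β)² · [p₁(1−p₁) + p₂(1−p₂)] / (p₁ − p₂)²
  = (2.326 + 0.842)² · (0.44·0.56 + 0.58·0.42) / (-0.14)²
  = (3.168)² · (0.2464 + 0.2436) / 0.0196
  = 10.0362 · 0.4900 / 0.0196
  = 250.91
Adjust for 73% response: 250.91 / 0.73 = 343.71.
Round up → n = 344 per group.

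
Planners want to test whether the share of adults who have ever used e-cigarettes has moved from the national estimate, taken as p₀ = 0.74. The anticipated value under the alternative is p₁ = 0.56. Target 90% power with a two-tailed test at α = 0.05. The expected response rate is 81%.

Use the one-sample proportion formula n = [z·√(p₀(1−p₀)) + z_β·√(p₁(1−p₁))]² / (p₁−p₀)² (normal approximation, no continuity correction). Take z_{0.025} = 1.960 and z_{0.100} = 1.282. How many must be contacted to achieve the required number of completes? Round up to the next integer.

n = [z_{α/2}·√(p₀q₀) + z_β·√(p₁q₁)]² / (p₁ − p₀)²
  = [1.960·√(0.74·0.26) + 1.282·√(0.56·0.44)]² / (-0.18)²
  = [1.960·0.4386 + 1.282·0.4964]² / 0.0324
  = [1.4961]² / 0.0324
  = 69.08
Adjust for 81% response: 69.08 / 0.81 = 85.29.
Round up → n = 86.

n = 86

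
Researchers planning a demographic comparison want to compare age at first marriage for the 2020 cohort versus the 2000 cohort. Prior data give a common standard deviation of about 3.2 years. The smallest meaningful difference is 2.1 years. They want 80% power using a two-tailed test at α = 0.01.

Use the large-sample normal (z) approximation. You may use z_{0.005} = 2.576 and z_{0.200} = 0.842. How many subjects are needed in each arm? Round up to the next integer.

n = 55 per group

n = (z_{α/2} + z_β)² · (σ₁² + σ₂²) / δ²
  = (2.576 + 0.842)² · (2·3.2² = 20.48) / 2.1²
  = 11.6827 · 20.48 / 4.41
  = 54.25
Round up → n = 55 per group.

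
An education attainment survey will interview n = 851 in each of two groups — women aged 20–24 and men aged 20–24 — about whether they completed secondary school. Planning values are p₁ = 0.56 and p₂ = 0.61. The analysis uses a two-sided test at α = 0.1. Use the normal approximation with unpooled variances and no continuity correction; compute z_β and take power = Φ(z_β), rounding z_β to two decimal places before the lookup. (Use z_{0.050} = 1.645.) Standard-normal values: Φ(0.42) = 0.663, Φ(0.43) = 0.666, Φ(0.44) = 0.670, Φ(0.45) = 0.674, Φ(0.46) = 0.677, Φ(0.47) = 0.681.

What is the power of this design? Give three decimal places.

Power ≈ 0.674

z_β = |p₁−p₂|·√(n/[p₁q₁+p₂q₂]) − z_{α/2}
    = 0.05 · √(851/0.4843) − 1.645
    = 0.05 · 41.9187 − 1.645
    = 2.0959 − 1.645 = 0.4509 → 0.45
Power = Φ(0.45) = 0.674.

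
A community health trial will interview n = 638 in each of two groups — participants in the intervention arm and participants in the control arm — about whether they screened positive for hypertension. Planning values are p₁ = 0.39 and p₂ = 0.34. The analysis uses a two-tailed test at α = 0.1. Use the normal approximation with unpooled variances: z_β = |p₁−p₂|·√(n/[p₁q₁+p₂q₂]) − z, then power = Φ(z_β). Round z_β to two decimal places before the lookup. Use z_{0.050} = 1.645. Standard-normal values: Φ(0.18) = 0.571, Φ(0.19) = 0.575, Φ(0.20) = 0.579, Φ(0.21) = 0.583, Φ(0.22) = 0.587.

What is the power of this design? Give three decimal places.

z_β = |p₁−p₂|·√(n/[p₁q₁+p₂q₂]) − z_{α/2}
    = 0.05 · √(638/0.4623) − 1.645
    = 0.05 · 37.1491 − 1.645
    = 1.8575 − 1.645 = 0.2125 → 0.21
Power = Φ(0.21) = 0.583.

Power ≈ 0.583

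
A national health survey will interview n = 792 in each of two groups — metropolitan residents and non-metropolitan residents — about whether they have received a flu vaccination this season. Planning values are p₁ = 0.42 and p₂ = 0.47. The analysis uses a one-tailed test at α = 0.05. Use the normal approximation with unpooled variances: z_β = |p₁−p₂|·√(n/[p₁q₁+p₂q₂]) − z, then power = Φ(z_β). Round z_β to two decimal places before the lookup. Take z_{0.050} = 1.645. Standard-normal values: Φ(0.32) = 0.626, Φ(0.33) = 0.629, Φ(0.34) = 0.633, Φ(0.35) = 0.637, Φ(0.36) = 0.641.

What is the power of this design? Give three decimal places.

Power ≈ 0.641

z_β = |p₁−p₂|·√(n/[p₁q₁+p₂q₂]) − z_α
    = 0.05 · √(792/0.4927) − 1.645
    = 0.05 · 40.0933 − 1.645
    = 2.0047 − 1.645 = 0.3597 → 0.36
Power = Φ(0.36) = 0.641.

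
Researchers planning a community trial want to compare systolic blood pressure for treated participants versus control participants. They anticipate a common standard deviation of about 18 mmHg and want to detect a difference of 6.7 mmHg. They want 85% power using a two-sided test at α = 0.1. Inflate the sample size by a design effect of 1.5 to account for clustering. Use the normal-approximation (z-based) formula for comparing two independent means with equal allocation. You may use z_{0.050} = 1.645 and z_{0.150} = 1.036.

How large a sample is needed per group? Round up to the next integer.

n = (z_{α/2} + z_β)² · (σ₁² + σ₂²) / δ²
  = (1.645 + 1.036)² · (2·18² = 648) / 6.7²
  = 7.1878 · 648 / 44.89
  = 103.76
Design effect: 1.5 × 103.76 = 155.64.
Round up → n = 156 per group.

n = 156 per group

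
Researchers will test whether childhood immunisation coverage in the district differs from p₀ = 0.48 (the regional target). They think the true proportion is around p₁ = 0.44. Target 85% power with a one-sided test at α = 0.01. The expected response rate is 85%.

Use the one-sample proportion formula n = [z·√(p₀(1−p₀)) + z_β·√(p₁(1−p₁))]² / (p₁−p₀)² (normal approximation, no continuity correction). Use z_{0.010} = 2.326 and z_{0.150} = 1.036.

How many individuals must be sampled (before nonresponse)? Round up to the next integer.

n = 2067

n = [z_α·√(p₀q₀) + z_β·√(p₁q₁)]² / (p₁ − p₀)²
  = [2.326·√(0.48·0.52) + 1.036·√(0.44·0.56)]² / (-0.04)²
  = [2.326·0.4996 + 1.036·0.4964]² / 0.0016
  = [1.6763]² / 0.0016
  = 1756.29
Adjust for 85% response: 1756.29 / 0.85 = 2066.23.
Round up → n = 2067.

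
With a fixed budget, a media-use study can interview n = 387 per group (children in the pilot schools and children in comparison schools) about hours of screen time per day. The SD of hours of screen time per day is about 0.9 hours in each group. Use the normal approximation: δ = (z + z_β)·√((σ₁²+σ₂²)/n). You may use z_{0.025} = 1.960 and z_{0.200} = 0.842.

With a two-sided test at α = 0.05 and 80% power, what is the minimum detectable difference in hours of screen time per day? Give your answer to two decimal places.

δ = (z_{α/2} + z_β) · √((σ₁²+σ₂²)/n)
  = (1.960 + 0.842) · √(1.62/387)
  = 2.802 · √0.00419
  = 2.802 · 0.0647
  = 0.1813

Minimum detectable difference ≈ 0.18 hours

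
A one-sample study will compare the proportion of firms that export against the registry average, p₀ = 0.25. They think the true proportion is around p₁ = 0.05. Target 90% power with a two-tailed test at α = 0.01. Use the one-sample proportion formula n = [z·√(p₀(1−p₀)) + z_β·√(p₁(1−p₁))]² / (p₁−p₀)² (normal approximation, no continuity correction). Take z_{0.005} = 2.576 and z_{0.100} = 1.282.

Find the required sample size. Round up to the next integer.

n = 49

n = [z_{α/2}·√(p₀q₀) + z_β·√(p₁q₁)]² / (p₁ − p₀)²
  = [2.576·√(0.25·0.75) + 1.282·√(0.05·0.95)]² / (-0.20)²
  = [2.576·0.4330 + 1.282·0.2179]² / 0.0400
  = [1.3948]² / 0.0400
  = 48.64
Round up → n = 49.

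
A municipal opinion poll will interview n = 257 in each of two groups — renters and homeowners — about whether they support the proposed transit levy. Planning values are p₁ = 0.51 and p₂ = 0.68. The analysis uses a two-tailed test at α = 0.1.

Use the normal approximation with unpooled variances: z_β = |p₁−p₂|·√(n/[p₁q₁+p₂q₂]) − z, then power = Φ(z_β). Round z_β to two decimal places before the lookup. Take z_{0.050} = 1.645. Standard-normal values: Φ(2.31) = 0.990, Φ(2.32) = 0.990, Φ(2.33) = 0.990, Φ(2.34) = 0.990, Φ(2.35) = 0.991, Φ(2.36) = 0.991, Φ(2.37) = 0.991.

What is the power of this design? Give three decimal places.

Power ≈ 0.990

z_β = |p₁−p₂|·√(n/[p₁q₁+p₂q₂]) − z_{α/2}
    = 0.17 · √(257/0.4675) − 1.645
    = 0.17 · 23.4464 − 1.645
    = 3.9859 − 1.645 = 2.3409 → 2.34
Power = Φ(2.34) = 0.990.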